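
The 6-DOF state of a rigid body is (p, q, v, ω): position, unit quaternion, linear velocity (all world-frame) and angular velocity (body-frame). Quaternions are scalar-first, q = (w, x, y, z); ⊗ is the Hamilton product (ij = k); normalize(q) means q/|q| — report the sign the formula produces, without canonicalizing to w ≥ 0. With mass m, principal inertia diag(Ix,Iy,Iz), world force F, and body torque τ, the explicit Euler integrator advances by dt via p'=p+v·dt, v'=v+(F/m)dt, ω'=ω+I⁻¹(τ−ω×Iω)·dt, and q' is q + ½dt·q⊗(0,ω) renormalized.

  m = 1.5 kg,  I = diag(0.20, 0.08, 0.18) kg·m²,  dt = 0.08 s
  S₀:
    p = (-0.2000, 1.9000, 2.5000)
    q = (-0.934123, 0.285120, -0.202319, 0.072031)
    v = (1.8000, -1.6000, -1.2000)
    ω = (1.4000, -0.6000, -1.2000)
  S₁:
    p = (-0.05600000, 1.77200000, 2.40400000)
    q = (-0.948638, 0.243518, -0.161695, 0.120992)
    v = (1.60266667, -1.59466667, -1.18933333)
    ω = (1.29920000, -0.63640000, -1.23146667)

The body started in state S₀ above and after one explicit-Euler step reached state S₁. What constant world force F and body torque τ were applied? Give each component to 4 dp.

F = (-3.7000, 0.1000, 0.2000)
τ = (-0.1800, -0.0700, 0.0300)

Δv = v₁−v₀ = (-0.19733333, 0.00533333, 0.01066667)
applied force F = (-3.7000, 0.1000, 0.2000)
rate change Δω = (-0.10080000, -0.03640000, -0.03146667)
I·α + gyro = (-0.1800, -0.0700, 0.0300)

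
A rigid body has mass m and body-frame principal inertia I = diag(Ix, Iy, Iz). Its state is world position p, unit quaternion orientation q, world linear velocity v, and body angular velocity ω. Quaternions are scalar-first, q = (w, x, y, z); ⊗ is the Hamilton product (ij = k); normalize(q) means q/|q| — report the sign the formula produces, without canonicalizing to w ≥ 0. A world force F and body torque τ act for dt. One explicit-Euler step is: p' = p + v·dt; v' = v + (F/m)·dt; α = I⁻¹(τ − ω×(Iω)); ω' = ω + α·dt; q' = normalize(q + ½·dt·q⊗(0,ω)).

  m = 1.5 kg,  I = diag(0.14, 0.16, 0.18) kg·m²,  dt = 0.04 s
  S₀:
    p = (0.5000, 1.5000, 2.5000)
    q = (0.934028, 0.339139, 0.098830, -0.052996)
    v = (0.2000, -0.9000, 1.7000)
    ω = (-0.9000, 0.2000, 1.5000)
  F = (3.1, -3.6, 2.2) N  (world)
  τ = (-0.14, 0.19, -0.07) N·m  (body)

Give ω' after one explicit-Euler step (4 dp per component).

α = I⁻¹(τ − ω×Iω) = (-1.0429, 0.8500, -0.3689)
ω' = ω + α·dt = (-0.9417, 0.2340, 1.4852)

ω' = (-0.9417, 0.2340, 1.4852)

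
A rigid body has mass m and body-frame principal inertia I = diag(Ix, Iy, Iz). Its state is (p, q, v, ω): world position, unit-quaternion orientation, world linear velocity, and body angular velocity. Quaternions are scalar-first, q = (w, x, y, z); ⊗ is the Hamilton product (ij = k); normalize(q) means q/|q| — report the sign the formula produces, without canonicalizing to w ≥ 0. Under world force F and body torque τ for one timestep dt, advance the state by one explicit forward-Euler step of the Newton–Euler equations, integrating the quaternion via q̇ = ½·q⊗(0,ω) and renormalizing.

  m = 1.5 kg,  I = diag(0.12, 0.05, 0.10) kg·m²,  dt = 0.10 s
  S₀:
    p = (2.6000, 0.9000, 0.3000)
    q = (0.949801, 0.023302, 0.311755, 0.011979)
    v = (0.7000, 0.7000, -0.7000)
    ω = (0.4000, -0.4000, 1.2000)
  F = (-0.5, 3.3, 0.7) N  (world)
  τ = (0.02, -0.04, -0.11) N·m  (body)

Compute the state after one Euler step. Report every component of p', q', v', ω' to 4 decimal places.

p' = (2.6700, 0.9700, 0.2300)
q' = (0.9528, 0.0611, 0.2910, 0.0621)
v' = (0.6667, 0.9200, -0.6533)
ω' = (0.4367, -0.4992, 1.0788)

p + v·dt = (2.6700, 0.9700, 0.2300)
new velocity v' = (0.6667, 0.9200, -0.6533)
ω×(Iω) gyroscopic = (-0.0240, 0.0096, 0.0112)
(τ − ω×Iω)/I = (0.3667, -0.9920, -1.2120)
new body rate ω' = (0.4367, -0.4992, 1.0788)
2q̇ = q⊗(0,ω) = (0.1010064, 0.7588180, -0.4030912, 1.0057384)
q + ½dt·q⊗(0,ω), renormalized = (0.9528, 0.0611, 0.2910, 0.0621)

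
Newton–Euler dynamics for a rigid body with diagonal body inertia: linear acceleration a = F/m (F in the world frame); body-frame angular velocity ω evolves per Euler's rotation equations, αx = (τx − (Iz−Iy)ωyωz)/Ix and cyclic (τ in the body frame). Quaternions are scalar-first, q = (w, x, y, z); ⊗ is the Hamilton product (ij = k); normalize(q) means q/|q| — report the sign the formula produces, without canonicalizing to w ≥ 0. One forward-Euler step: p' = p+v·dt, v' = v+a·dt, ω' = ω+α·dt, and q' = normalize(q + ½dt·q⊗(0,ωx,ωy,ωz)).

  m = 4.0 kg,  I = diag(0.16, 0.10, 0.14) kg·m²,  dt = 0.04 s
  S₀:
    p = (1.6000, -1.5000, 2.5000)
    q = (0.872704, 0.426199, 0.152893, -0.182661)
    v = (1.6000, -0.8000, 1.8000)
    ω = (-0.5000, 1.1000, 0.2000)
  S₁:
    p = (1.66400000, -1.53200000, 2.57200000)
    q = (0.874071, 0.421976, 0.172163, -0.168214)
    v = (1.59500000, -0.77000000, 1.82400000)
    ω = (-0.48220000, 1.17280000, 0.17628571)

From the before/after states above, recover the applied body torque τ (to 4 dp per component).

rate change Δω = (0.01780000, 0.07280000, -0.02371429)
τ = I·(Δω/dt) + ω₀×(Iω₀) = (0.0800, 0.1800, -0.0500)

τ = (0.0800, 0.1800, -0.0500)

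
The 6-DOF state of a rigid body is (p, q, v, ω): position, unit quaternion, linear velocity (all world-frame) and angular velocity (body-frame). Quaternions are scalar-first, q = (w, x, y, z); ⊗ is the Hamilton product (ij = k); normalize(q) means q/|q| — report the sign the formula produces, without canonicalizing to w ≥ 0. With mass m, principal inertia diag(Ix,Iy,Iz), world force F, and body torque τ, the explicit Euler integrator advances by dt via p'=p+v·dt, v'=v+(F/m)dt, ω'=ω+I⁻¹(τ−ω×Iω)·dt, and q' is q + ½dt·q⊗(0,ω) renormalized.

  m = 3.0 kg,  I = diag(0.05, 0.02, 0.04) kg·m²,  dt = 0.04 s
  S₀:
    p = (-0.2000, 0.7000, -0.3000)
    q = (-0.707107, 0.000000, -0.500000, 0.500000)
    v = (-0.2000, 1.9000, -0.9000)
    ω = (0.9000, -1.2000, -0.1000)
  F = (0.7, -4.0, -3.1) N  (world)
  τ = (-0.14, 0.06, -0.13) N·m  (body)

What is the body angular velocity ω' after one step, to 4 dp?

ω×(Iω) gyroscopic = (0.0024, -0.0009, 0.0324)
angular accel α = (-2.8480, 3.0450, -4.0600)
ω + α·dt = (0.7861, -1.0782, -0.2624)

ω' = (0.7861, -1.0782, -0.2624)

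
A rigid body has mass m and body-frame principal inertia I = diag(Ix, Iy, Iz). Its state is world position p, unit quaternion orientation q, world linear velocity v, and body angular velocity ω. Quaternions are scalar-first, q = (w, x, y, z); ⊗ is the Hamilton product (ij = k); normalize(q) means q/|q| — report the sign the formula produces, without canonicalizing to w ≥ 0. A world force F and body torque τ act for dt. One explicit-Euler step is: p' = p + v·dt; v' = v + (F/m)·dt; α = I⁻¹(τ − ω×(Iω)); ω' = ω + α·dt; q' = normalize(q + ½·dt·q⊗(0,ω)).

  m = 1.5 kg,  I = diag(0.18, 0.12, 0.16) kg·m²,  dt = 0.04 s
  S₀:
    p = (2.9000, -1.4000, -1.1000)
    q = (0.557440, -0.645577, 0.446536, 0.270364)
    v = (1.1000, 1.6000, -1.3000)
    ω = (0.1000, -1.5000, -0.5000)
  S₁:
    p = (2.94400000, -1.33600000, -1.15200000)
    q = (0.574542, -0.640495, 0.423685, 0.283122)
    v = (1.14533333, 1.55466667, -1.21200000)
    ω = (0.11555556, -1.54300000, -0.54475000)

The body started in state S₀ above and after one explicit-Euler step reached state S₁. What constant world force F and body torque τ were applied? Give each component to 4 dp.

ω₁ − ω₀ = (0.01555556, -0.04300000, -0.04475000)
ω₀×(Iω₀) = (0.0300, -0.0010, 0.0090)
applied torque τ = (0.1000, -0.1300, -0.1700)
Δv = v₁−v₀ = (0.04533333, -0.04533333, 0.08800000)
m·(v₁−v₀)/dt = (1.7000, -1.7000, 3.3000)

F = (1.7000, -1.7000, 3.3000)
τ = (0.1000, -0.1300, -0.1700)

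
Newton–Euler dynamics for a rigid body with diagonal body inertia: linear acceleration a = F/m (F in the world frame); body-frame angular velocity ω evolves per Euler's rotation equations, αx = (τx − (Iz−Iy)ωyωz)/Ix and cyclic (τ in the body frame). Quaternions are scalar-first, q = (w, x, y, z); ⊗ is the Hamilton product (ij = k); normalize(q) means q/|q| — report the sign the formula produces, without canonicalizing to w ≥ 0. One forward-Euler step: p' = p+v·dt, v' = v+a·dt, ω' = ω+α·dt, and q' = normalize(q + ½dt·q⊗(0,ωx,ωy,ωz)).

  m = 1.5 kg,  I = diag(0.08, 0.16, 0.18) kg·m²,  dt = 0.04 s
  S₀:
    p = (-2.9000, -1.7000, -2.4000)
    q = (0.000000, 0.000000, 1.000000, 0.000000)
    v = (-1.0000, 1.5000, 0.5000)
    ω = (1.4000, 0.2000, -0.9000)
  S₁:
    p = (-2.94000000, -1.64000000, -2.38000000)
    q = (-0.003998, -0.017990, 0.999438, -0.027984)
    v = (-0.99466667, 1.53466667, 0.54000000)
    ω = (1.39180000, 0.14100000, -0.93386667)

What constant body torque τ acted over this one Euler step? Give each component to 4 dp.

τ = (-0.0200, -0.1100, -0.1300)

Δω = ω₁−ω₀ = (-0.00820000, -0.05900000, -0.03386667)
I·α + gyro = (-0.0200, -0.1100, -0.1300)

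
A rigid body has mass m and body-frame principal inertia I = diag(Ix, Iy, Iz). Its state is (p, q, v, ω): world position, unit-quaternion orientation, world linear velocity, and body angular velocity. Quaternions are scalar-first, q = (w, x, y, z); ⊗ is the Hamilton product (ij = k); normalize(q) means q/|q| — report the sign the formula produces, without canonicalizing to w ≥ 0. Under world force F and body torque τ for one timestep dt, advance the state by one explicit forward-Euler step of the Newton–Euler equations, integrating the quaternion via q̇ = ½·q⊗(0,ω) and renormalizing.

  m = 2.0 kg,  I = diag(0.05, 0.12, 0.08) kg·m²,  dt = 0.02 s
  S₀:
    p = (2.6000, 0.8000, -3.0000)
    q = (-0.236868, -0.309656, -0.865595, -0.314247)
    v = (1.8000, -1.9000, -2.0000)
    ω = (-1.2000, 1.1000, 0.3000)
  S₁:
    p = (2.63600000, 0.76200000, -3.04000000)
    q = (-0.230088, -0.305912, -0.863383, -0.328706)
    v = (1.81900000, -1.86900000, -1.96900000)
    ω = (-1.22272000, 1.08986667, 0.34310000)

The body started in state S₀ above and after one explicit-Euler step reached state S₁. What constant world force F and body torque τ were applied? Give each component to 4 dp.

F = (1.9000, 3.1000, 3.1000)
τ = (-0.0700, -0.0500, 0.0800)

velocity change Δv = (0.01900000, 0.03100000, 0.03100000)
applied force F = (1.9000, 3.1000, 3.1000)
Δω = ω₁−ω₀ = (-0.02272000, -0.01013333, 0.04310000)
ω₀×(Iω₀) = (-0.0132, 0.0108, -0.0924)
applied torque τ = (-0.0700, -0.0500, 0.0800)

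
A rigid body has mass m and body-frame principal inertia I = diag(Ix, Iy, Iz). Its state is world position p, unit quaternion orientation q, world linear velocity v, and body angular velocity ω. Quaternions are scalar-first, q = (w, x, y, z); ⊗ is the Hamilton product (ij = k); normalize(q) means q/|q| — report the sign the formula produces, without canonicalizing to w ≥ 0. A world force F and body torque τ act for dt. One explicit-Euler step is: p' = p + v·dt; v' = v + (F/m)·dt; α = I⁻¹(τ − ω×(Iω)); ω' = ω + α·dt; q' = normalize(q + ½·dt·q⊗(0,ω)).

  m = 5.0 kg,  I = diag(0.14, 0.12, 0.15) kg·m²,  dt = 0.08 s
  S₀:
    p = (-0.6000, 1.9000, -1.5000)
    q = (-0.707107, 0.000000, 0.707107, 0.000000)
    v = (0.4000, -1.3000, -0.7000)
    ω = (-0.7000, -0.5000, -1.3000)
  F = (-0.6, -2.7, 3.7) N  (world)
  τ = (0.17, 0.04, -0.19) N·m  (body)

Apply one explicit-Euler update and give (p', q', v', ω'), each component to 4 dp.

p' = (-0.5680, 1.7960, -1.5560)
q' = (-0.6916, -0.0169, 0.7199, 0.0565)
v' = (0.3904, -1.3432, -0.6408)
ω' = (-0.6140, -0.4673, -1.3976)

precession coupling ω×(Iω) = (0.0195, -0.0091, -0.0070)
angular accel α = (1.0750, 0.4092, -1.2200)
ω + α·dt = (-0.6140, -0.4673, -1.3976)
q⊗(0,ω) = (0.3535535, -0.4242642, 0.3535535, 1.4142140)
updated quaternion q' = (-0.6916, -0.0169, 0.7199, 0.0565)
a = F/m = (-0.1200, -0.5400, 0.7400)
p' = p + v·dt = (-0.5680, 1.7960, -1.5560)
new velocity v' = (0.3904, -1.3432, -0.6408)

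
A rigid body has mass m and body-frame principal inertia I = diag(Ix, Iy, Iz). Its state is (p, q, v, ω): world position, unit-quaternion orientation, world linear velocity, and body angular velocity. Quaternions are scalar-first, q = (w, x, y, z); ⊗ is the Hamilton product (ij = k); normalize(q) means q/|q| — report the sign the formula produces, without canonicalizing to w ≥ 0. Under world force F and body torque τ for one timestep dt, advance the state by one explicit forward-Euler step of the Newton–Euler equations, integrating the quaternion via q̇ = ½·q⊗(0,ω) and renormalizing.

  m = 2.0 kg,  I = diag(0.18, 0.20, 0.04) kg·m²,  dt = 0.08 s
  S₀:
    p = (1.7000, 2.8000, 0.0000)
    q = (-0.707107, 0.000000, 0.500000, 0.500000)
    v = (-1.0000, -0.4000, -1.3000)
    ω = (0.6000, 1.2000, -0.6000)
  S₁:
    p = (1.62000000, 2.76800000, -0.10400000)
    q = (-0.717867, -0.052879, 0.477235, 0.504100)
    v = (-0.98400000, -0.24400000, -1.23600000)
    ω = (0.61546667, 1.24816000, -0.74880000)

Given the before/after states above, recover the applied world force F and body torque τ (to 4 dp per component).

Δv = v₁−v₀ = (0.01600000, 0.15600000, 0.06400000)
applied force F = (0.4000, 3.9000, 1.6000)
rate change Δω = (0.01546667, 0.04816000, -0.14880000)
τ = I·(Δω/dt) + ω₀×(Iω₀) = (0.1500, 0.0700, -0.0600)

F = (0.4000, 3.9000, 1.6000)
τ = (0.1500, 0.0700, -0.0600)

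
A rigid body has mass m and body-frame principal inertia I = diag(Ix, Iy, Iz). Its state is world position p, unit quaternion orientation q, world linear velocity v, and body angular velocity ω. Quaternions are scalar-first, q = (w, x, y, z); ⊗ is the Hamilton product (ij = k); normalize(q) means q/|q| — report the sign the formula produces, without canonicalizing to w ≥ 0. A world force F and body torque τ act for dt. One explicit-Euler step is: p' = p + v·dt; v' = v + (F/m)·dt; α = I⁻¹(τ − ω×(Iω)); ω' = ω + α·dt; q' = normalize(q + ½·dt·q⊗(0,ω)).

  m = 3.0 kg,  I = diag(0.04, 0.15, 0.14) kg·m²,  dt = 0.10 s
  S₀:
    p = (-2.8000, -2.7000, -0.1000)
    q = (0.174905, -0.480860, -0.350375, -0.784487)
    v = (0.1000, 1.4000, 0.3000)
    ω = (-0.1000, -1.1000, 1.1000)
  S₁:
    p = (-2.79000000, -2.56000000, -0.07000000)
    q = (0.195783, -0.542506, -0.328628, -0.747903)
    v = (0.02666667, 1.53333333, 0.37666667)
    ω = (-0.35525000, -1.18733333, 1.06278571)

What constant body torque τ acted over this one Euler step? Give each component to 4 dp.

rate change Δω = (-0.25525000, -0.08733333, -0.03721429)
precession coupling = (0.0121, 0.0110, 0.0121)
I·α + gyro = (-0.0900, -0.1200, -0.0400)

τ = (-0.0900, -0.1200, -0.0400)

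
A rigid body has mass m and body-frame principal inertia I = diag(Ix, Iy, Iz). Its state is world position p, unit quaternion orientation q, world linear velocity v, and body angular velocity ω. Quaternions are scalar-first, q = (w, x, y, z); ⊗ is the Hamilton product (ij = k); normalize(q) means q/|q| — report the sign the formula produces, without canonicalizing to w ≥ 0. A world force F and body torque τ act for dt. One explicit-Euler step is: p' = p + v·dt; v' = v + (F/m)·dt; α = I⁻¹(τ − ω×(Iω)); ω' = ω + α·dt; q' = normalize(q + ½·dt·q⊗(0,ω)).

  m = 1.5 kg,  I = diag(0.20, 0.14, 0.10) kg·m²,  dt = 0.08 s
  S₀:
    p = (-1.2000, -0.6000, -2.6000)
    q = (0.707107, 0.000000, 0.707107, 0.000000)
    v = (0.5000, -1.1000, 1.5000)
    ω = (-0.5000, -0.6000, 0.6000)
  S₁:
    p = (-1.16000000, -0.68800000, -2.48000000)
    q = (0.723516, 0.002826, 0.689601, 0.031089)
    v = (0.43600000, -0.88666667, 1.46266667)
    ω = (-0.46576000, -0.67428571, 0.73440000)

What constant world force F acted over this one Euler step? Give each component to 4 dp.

F = (-1.2000, 4.0000, -0.7000)

v₁ − v₀ = (-0.06400000, 0.21333333, -0.03733333)
F = m·Δv/dt = (-1.2000, 4.0000, -0.7000)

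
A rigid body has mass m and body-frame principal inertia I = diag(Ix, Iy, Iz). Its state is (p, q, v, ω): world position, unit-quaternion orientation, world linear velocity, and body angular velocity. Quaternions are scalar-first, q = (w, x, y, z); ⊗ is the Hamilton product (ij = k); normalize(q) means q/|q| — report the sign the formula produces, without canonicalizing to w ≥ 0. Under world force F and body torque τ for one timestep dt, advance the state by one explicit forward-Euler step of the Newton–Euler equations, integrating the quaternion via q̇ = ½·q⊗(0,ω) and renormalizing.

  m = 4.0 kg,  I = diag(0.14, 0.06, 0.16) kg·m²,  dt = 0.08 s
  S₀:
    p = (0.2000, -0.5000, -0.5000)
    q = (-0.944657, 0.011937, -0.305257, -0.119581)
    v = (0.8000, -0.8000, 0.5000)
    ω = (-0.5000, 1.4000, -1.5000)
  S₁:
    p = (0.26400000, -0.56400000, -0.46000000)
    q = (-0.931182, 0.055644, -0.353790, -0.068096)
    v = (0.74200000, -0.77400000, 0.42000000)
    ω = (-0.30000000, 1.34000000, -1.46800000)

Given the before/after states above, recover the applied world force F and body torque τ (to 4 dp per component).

F = (-2.9000, 1.3000, -4.0000)
τ = (0.1400, -0.0600, 0.1200)

Δω = ω₁−ω₀ = (0.20000000, -0.06000000, 0.03200000)
precession coupling = (-0.2100, -0.0150, 0.0560)
I·α + gyro = (0.1400, -0.0600, 0.1200)
v₁ − v₀ = (-0.05800000, 0.02600000, -0.08000000)
applied force F = (-2.9000, 1.3000, -4.0000)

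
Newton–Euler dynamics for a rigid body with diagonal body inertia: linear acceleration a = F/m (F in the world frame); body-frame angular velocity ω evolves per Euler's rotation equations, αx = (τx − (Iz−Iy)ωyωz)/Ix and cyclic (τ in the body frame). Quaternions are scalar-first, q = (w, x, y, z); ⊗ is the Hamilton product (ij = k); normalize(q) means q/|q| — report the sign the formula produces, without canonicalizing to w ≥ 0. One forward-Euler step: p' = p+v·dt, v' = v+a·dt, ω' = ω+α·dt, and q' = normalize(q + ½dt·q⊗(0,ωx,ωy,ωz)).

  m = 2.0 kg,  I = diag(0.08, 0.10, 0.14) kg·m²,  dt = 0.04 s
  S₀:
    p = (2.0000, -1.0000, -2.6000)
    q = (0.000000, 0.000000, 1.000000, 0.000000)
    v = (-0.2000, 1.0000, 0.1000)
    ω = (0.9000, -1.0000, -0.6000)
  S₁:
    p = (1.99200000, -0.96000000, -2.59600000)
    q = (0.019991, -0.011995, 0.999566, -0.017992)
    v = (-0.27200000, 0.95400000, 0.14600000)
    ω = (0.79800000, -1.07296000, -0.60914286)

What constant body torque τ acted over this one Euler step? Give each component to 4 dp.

τ = (-0.1800, -0.1500, -0.0500)

rate change Δω = (-0.10200000, -0.07296000, -0.00914286)
applied torque τ = (-0.1800, -0.1500, -0.0500)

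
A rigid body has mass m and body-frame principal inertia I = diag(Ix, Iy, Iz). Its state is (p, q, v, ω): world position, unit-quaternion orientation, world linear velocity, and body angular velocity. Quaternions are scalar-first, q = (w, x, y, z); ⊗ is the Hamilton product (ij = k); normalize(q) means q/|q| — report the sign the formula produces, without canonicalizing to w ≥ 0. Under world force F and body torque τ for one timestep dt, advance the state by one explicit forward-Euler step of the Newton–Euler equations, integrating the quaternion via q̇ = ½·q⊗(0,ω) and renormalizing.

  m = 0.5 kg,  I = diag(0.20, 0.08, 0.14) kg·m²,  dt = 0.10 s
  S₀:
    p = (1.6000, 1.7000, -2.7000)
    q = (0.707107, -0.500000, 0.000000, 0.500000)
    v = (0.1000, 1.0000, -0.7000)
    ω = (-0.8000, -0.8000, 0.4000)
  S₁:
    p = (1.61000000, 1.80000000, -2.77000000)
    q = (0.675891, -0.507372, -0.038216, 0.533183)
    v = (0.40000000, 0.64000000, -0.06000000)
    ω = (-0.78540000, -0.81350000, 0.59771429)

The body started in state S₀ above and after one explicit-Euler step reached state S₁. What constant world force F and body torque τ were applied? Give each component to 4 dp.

F = (1.5000, -1.8000, 3.2000)
τ = (0.0100, -0.0300, 0.2000)

Δv = v₁−v₀ = (0.30000000, -0.36000000, 0.64000000)
m·(v₁−v₀)/dt = (1.5000, -1.8000, 3.2000)
rate change Δω = (0.01460000, -0.01350000, 0.19771429)
applied torque τ = (0.0100, -0.0300, 0.2000)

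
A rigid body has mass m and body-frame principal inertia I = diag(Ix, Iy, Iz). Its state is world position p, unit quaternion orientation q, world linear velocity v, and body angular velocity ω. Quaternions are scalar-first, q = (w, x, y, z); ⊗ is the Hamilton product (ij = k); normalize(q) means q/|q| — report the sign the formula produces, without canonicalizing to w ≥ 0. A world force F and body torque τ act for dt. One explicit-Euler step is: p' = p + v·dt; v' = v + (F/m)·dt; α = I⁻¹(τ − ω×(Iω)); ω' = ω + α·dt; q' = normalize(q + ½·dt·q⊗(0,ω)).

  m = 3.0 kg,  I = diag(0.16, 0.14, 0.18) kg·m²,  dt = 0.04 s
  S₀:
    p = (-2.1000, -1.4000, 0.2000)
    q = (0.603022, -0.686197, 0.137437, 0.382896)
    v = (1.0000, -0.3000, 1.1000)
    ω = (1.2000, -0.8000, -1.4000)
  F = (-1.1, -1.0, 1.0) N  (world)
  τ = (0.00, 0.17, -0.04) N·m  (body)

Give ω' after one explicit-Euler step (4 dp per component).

ω' = (1.1888, -0.7610, -1.4132)

gyro term ω×Iω = (0.0448, 0.0336, 0.0192)
angular accel α = (-0.2800, 0.9743, -0.3289)
ω' = ω + α·dt = (1.1888, -0.7610, -1.4132)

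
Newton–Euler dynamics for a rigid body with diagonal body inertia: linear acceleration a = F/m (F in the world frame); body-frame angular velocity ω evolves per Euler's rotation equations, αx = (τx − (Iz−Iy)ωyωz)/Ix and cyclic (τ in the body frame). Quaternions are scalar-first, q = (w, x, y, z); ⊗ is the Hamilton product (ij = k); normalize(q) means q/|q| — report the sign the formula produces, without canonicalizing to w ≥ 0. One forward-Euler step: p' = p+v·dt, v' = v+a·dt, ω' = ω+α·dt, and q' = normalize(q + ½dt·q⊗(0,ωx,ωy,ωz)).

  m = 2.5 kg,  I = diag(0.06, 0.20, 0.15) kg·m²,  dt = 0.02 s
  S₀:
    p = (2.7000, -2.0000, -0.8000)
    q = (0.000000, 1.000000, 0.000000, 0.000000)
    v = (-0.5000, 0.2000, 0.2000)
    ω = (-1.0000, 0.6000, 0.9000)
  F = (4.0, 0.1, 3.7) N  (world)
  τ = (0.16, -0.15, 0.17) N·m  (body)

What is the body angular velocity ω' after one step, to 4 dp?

ω' = (-0.9377, 0.5769, 0.9339)

ω×(Iω) gyroscopic = (-0.0270, 0.0810, -0.0840)
angular accel α = (3.1167, -1.1550, 1.6933)
ω' = ω + α·dt = (-0.9377, 0.5769, 0.9339)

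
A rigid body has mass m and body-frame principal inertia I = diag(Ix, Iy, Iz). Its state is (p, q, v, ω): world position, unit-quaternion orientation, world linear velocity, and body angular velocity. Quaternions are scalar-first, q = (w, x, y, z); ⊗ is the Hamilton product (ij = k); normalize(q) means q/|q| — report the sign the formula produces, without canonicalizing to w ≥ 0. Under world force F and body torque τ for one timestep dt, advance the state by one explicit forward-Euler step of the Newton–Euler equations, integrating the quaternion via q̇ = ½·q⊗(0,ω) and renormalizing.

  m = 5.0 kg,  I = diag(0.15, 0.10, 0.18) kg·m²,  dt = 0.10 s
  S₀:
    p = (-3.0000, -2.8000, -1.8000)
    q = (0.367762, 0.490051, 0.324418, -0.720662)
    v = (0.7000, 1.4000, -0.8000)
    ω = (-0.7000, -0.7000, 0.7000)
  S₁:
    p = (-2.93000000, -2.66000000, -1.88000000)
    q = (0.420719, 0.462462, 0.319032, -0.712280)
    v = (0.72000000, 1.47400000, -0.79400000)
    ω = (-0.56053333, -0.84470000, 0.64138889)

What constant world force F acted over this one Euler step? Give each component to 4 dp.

velocity change Δv = (0.02000000, 0.07400000, 0.00600000)
m·(v₁−v₀)/dt = (1.0000, 3.7000, 0.3000)

F = (1.0000, 3.7000, 0.3000)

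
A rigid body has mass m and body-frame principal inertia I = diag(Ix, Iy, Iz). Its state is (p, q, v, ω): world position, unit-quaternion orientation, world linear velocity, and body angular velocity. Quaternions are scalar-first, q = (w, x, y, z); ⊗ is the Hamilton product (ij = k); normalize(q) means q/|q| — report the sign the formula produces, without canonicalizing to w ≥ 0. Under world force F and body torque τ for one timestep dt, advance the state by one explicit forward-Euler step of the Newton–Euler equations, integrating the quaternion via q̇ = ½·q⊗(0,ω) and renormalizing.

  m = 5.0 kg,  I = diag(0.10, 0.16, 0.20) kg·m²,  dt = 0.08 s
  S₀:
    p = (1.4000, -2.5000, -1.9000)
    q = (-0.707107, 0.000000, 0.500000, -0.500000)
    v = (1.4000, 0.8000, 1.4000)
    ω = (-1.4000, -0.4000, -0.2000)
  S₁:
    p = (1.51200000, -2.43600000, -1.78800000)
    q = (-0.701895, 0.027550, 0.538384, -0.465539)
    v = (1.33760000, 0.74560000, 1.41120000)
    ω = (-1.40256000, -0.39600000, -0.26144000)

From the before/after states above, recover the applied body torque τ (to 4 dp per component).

τ = (0.0000, -0.0200, -0.1200)

rate change Δω = (-0.00256000, 0.00400000, -0.06144000)
I·α + gyro = (0.0000, -0.0200, -0.1200)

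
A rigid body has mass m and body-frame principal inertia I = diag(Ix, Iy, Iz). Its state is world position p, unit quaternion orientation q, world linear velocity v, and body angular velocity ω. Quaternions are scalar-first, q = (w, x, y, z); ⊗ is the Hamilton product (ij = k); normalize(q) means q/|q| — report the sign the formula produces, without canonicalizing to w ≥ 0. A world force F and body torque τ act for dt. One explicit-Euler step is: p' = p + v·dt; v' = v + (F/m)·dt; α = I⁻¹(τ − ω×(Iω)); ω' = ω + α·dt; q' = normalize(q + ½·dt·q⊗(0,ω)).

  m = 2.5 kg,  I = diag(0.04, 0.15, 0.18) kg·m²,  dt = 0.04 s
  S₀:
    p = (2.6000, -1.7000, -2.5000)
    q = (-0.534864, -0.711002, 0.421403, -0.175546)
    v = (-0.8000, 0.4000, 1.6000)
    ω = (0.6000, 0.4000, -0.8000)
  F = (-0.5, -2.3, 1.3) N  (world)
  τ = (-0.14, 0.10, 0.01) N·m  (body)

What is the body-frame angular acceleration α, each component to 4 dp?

gyro term ω×Iω = (-0.0096, 0.0672, 0.0264)
α = I⁻¹(τ − ω×Iω) = (-3.2600, 0.2187, -0.0911)

α = (-3.2600, 0.2187, -0.0911)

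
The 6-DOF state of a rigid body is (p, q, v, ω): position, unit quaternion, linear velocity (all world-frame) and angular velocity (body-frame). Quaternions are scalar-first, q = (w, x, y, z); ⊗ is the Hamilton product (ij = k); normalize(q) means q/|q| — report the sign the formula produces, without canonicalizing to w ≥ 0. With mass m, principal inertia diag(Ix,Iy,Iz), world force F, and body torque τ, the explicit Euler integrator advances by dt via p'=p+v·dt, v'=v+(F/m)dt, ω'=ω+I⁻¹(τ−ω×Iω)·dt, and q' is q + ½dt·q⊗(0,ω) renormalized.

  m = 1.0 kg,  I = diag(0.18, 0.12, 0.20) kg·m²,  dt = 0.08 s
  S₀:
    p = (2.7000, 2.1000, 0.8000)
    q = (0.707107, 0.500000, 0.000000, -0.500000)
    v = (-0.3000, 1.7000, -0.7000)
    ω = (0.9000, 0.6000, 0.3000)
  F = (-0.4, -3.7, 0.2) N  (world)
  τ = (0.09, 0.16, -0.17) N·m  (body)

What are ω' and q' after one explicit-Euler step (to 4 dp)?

angular accel α = (0.4200, 1.3783, -0.6880)
ω' = ω + α·dt = (0.9336, 0.7103, 0.2450)
2q̇ = q⊗(0,ω) = (-0.3000000, 0.9363963, -0.1757358, 0.5121321)
updated quaternion q' = (0.6944, 0.5369, -0.0070, -0.4790)

ω' = (0.9336, 0.7103, 0.2450)
q' = (0.6944, 0.5369, -0.0070, -0.4790)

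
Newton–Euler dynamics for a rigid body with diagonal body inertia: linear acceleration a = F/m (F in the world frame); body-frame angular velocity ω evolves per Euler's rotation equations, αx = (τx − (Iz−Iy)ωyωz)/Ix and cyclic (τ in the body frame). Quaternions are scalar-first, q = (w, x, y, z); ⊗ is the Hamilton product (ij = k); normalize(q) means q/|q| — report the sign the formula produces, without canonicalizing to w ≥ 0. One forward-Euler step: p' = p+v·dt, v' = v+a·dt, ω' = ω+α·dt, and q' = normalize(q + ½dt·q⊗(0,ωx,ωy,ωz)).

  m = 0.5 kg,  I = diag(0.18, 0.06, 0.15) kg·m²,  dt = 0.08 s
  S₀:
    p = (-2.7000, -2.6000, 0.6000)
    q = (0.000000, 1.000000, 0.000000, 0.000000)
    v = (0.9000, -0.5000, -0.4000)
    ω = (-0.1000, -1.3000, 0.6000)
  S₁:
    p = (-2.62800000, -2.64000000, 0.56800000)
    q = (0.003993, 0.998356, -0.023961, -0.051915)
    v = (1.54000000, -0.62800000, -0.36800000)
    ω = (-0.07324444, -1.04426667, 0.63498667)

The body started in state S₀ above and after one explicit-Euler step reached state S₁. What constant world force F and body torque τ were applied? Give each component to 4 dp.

rate change Δω = (0.02675556, 0.25573333, 0.03498667)
I·α + gyro = (-0.0100, 0.1900, 0.0500)
Δv = v₁−v₀ = (0.64000000, -0.12800000, 0.03200000)
F = m·Δv/dt = (4.0000, -0.8000, 0.2000)

F = (4.0000, -0.8000, 0.2000)
τ = (-0.0100, 0.1900, 0.0500)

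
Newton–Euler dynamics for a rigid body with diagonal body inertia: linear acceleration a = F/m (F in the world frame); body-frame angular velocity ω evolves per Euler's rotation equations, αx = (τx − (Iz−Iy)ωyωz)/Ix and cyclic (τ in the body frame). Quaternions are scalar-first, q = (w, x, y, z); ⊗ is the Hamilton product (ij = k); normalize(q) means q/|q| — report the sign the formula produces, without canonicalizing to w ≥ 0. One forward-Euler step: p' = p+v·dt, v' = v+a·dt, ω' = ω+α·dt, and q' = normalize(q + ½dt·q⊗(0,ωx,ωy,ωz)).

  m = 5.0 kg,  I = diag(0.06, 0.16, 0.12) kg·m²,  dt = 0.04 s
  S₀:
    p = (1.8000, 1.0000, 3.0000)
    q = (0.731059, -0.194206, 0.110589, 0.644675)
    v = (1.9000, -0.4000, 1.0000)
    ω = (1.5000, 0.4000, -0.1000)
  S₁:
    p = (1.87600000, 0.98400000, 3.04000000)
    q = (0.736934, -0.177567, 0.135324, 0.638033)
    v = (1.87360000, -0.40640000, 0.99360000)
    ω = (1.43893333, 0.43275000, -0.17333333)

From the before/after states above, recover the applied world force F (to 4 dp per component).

F = (-3.3000, -0.8000, -0.8000)

velocity change Δv = (-0.02640000, -0.00640000, -0.00640000)
applied force F = (-3.3000, -0.8000, -0.8000)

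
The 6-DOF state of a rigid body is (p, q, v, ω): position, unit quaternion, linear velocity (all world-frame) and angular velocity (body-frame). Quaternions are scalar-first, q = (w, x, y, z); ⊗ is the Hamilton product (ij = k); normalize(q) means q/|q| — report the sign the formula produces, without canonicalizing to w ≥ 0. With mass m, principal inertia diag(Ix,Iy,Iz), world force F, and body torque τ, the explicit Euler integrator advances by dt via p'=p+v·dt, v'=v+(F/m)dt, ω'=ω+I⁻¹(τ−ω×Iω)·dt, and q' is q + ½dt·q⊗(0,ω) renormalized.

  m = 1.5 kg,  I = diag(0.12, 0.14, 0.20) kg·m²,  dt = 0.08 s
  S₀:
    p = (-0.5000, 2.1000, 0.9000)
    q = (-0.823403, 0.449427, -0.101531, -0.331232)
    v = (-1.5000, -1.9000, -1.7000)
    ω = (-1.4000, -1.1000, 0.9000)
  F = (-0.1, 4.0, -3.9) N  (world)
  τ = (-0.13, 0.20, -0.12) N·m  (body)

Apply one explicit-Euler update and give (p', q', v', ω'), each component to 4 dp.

p' = (-0.6200, 1.9480, 0.7640)
q' = (-0.7883, 0.4758, -0.0627, -0.3851)
v' = (-1.5053, -1.6867, -1.9080)
ω' = (-1.4471, -1.0433, 0.8397)

(τ − ω×Iω)/I = (-0.5883, 0.7086, -0.7540)
new body rate ω' = (-1.4471, -1.0433, 0.8397)
Hamilton product q⊗(0,ω) = (0.8156225, 0.6970311, 0.9649838, -1.3775758)
q' = normalize(q + ½dt·q⊗(0,ω)) = (-0.7883, 0.4758, -0.0627, -0.3851)
a = F/m = (-0.0667, 2.6667, -2.6000)
p' = p + v·dt = (-0.6200, 1.9480, 0.7640)
v' = v + a·dt = (-1.5053, -1.6867, -1.9080)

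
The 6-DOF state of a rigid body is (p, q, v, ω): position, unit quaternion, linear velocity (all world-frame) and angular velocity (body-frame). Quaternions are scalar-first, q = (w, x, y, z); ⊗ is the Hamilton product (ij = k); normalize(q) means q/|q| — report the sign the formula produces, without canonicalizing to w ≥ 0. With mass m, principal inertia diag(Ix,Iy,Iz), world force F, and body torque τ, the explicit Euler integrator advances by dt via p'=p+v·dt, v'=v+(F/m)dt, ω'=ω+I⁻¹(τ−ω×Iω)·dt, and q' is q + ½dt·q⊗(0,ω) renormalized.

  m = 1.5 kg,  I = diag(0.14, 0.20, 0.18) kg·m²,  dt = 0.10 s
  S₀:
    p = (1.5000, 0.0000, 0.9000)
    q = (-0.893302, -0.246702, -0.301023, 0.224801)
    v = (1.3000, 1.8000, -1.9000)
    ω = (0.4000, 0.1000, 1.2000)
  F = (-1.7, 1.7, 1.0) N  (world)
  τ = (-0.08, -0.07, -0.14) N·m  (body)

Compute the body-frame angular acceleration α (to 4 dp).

precession coupling ω×(Iω) = (-0.0024, -0.0192, 0.0024)
α = I⁻¹(τ − ω×Iω) = (-0.5543, -0.2540, -0.7911)

α = (-0.5543, -0.2540, -0.7911)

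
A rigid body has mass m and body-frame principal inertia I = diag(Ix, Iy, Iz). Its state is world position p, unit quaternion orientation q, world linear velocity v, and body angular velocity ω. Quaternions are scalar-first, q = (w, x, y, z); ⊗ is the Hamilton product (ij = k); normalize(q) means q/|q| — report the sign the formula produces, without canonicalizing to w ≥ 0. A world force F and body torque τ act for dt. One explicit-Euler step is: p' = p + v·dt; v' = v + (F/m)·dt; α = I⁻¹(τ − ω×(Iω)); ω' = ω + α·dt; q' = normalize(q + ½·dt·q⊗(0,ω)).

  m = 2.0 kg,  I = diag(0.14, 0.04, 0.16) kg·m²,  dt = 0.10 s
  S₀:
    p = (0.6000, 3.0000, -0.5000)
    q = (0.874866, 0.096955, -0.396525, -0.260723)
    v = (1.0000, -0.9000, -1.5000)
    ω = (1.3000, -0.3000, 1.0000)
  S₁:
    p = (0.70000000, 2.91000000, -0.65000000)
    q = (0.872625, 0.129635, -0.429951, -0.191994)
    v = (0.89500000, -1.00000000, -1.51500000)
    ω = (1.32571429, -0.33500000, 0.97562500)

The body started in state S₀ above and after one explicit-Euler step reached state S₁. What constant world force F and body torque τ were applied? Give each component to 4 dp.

F = (-2.1000, -2.0000, -0.3000)
τ = (0.0000, -0.0400, 0.0000)

v₁ − v₀ = (-0.10500000, -0.10000000, -0.01500000)
applied force F = (-2.1000, -2.0000, -0.3000)
Δω = ω₁−ω₀ = (0.02571429, -0.03500000, -0.02437500)
τ = I·(Δω/dt) + ω₀×(Iω₀) = (0.0000, -0.0400, 0.0000)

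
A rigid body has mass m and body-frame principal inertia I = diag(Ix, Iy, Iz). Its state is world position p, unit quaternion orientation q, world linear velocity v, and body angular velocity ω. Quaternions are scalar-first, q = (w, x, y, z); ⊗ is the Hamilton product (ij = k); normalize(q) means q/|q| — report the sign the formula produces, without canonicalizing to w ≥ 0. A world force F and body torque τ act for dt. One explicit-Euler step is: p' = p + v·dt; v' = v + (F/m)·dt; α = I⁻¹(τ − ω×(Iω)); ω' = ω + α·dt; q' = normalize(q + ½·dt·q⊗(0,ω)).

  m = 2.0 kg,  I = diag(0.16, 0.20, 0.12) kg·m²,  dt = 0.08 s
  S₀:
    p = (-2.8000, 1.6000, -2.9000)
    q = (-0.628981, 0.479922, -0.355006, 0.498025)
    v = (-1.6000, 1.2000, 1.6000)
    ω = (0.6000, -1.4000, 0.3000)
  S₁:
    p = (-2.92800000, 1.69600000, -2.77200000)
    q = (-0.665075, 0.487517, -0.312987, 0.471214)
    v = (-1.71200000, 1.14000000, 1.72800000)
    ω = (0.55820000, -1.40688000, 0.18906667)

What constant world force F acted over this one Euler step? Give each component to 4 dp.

F = (-2.8000, -1.5000, 3.2000)

velocity change Δv = (-0.11200000, -0.06000000, 0.12800000)
F = m·Δv/dt = (-2.8000, -1.5000, 3.2000)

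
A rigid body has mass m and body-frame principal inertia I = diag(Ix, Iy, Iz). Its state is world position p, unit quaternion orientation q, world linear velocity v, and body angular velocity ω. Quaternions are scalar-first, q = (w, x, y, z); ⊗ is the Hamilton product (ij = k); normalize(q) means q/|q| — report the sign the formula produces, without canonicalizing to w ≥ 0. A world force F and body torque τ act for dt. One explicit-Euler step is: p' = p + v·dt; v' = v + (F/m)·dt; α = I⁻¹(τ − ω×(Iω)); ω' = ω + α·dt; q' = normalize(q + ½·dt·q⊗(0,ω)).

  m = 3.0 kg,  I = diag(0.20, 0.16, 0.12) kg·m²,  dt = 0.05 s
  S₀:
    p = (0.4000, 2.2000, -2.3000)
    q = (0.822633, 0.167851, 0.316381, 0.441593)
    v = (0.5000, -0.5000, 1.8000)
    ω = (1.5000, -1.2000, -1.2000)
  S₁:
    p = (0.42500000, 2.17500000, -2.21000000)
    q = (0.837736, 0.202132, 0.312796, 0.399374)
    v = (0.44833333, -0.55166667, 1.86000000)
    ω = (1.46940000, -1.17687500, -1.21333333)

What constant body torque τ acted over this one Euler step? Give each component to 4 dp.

τ = (-0.1800, -0.0700, 0.0400)

rate change Δω = (-0.03060000, 0.02312500, -0.01333333)
I·α + gyro = (-0.1800, -0.0700, 0.0400)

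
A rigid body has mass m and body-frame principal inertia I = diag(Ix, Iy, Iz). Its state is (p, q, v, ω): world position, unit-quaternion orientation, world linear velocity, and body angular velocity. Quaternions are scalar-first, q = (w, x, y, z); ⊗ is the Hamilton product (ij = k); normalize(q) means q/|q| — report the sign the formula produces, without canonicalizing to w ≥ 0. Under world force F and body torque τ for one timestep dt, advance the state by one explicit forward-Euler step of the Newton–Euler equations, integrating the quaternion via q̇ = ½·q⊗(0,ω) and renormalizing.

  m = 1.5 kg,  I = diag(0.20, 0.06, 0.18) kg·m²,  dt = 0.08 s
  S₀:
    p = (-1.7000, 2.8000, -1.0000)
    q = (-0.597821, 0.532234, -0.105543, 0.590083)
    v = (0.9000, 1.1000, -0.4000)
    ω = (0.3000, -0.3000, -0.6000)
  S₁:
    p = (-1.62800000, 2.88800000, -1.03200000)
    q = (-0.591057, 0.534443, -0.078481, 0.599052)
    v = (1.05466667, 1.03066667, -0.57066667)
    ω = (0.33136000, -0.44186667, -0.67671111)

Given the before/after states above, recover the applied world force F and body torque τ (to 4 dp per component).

Δv = v₁−v₀ = (0.15466667, -0.06933333, -0.17066667)
m·(v₁−v₀)/dt = (2.9000, -1.3000, -3.2000)
Δω = ω₁−ω₀ = (0.03136000, -0.14186667, -0.07671111)
τ = I·(Δω/dt) + ω₀×(Iω₀) = (0.1000, -0.1100, -0.1600)

F = (2.9000, -1.3000, -3.2000)
τ = (0.1000, -0.1100, -0.1600)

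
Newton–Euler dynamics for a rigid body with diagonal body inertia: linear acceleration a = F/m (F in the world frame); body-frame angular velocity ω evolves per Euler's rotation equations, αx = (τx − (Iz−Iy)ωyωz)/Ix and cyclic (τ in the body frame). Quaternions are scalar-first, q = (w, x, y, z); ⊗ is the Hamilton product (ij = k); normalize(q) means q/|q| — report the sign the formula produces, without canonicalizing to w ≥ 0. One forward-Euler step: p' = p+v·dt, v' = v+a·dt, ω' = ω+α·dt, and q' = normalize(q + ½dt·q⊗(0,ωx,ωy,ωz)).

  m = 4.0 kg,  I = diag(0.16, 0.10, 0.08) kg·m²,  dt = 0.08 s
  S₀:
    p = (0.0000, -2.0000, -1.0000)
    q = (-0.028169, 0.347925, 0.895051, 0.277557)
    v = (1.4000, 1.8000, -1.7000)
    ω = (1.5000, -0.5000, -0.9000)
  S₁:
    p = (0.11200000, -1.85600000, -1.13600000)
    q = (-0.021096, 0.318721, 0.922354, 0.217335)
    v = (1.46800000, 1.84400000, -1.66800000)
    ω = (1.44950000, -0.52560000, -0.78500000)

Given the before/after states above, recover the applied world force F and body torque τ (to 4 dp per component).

F = (3.4000, 2.2000, 1.6000)
τ = (-0.1100, -0.1400, 0.1600)

Δω = ω₁−ω₀ = (-0.05050000, -0.02560000, 0.11500000)
I·α + gyro = (-0.1100, -0.1400, 0.1600)
velocity change Δv = (0.06800000, 0.04400000, 0.03200000)
F = m·Δv/dt = (3.4000, 2.2000, 1.6000)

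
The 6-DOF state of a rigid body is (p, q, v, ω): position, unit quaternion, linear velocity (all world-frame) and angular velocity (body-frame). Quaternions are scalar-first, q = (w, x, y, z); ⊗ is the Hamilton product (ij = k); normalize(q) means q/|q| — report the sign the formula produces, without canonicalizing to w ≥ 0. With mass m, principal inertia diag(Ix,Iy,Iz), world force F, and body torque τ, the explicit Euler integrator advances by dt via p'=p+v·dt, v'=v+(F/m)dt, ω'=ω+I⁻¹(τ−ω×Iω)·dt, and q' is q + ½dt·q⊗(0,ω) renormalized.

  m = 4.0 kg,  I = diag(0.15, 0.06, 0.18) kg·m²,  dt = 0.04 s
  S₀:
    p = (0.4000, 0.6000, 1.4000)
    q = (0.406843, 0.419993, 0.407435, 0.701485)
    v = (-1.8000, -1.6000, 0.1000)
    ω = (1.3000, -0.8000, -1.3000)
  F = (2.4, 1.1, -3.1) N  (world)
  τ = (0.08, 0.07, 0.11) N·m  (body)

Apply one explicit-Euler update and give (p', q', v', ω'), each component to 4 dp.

a = F/m = (0.6000, 0.2750, -0.7750)
p + v·dt = (0.3280, 0.5360, 1.4040)
v + (F/m)dt = (-1.7760, -1.5890, 0.0690)
α = I⁻¹(τ − ω×Iω) = (-0.2987, 0.3217, 0.0911)
ω + α·dt = (1.2881, -0.7871, -1.2964)
Hamilton product q⊗(0,ω) = (0.6918876, 0.5604184, 1.1324470, -1.3945558)
updated quaternion q' = (0.4203, 0.4309, 0.4297, 0.6731)

p' = (0.3280, 0.5360, 1.4040)
q' = (0.4203, 0.4309, 0.4297, 0.6731)
v' = (-1.7760, -1.5890, 0.0690)
ω' = (1.2881, -0.7871, -1.2964)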